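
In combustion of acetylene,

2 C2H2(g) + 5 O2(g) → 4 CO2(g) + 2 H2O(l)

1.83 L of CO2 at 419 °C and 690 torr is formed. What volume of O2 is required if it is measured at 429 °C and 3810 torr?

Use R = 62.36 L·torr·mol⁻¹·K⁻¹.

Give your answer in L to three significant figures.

n(CO2) = PV/RT = (690 × 1.83) / (62.36 × 692.15) = 0.02925 mol
n(O2) = (5/4) × 0.02925 = 0.03656 mol
V = nRT/P = 0.03656 × 62.36 × 702.15 / 3810 = 0.4202 L

0.420 L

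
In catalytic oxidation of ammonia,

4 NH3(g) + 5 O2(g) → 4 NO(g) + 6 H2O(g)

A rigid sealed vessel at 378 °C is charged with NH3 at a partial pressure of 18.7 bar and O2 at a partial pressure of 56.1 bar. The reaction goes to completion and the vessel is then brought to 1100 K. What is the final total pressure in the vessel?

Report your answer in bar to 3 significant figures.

Because the vessel is rigid and T is held at 378 °C, work the stoichiometry in partial pressures (P_i = n_iRT/V).
P(O2) required for 18.7 bar of NH3 = (5/4) × 18.7 = 23.38 bar; available 56.1 bar, so NH3 is limiting.
P(O2) remaining = 56.1 − (5/4) × 18.7 = 32.73 bar
P(gaseous products) = (4+6)/4 × 18.7 = 46.75 bar
P_total at 378 °C = 32.73 + 46.75 = 79.48 bar
Scaling to 1100 K: P = 79.48 × 1100/651.15 = 134.3 bar

134 bar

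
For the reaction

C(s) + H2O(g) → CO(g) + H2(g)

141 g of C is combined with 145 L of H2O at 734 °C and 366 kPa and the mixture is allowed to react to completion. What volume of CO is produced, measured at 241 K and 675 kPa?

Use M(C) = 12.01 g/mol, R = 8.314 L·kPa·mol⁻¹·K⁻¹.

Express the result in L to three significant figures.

n(C) = 141 / 12.01 = 11.74 mol
n(H2O) = PV/RT = (366 × 145) / (8.314 × 1007.15) = 6.338 mol
For 11.74 mol C, stoichiometry requires (1/1) × 11.74 = 11.74 mol H2O; 6.338 mol is available, so H2O is limiting.
n(CO) = (1/1) × 6.338 = 6.338 mol
V(CO) = nRT/P = 6.338 × 8.314 × 241 / 675 = 18.81 L

18.8 L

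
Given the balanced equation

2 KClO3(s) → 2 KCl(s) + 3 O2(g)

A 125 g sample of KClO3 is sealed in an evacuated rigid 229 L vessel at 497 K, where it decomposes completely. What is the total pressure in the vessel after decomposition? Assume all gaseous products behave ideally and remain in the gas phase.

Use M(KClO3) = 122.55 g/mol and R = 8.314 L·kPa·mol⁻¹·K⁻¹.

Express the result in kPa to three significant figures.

n(KClO3) = 125 / 122.55 = 1.020 mol
n(gas produced) = (3/2) × 1.020 = 1.530 mol
P = nRT/V = 1.530 × 8.314 × 497 / 229 = 27.61 kPa

27.6 kPa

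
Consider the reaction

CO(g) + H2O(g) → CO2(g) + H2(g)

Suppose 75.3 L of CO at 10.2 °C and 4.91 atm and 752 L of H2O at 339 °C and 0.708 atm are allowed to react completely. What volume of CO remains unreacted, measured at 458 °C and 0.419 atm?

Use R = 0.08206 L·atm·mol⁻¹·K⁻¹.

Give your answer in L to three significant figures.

n(CO) = PV/RT = (4.91 × 75.3) / (0.08206 × 283.35) = 15.90 mol
n(H2O) = PV/RT = (0.708 × 752) / (0.08206 × 612.15) = 10.60 mol
For 15.90 mol CO, stoichiometry requires (1/1) × 15.90 = 15.90 mol H2O; 10.60 mol is available, so H2O is limiting.
n(CO) consumed = (1/1) × 10.60 = 10.60 mol; remaining = 15.90 − 10.60 = 5.300 mol
V(CO) = nRT/P = 5.300 × 0.08206 × 731.15 / 0.419 = 758.9 L

759 L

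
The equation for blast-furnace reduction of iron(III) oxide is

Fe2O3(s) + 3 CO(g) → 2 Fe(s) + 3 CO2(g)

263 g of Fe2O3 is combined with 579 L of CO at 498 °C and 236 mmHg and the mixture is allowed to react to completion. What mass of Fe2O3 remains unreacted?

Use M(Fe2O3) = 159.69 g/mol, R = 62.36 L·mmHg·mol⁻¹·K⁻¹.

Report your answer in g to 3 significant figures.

n(Fe2O3) = 263 / 159.69 = 1.647 mol
n(CO) = PV/RT = (236 × 579) / (62.36 × 771.15) = 2.841 mol
For 1.647 mol Fe2O3, stoichiometry requires (3/1) × 1.647 = 4.941 mol CO; 2.841 mol is available, so CO is limiting.
n(Fe2O3) consumed = (1/3) × 2.841 = 0.9470 mol; remaining = 1.647 − 0.9470 = 0.7000 mol
m(Fe2O3) = 0.7000 × 159.69 = 111.8 g

112 g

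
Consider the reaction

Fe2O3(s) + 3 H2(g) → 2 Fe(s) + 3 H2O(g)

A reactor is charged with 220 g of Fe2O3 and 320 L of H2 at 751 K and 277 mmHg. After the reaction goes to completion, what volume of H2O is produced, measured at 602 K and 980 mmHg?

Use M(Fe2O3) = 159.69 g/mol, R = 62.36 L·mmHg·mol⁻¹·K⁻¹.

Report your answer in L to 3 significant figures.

72.5 L

n(Fe2O3) = 220 / 159.69 = 1.378 mol
n(H2) = PV/RT = (277 × 320) / (62.36 × 751) = 1.893 mol
For 1.378 mol Fe2O3, stoichiometry requires (3/1) × 1.378 = 4.134 mol H2; 1.893 mol is available, so H2 is limiting.
n(H2O) = (3/3) × 1.893 = 1.893 mol
V(H2O) = nRT/P = 1.893 × 62.36 × 602 / 980 = 72.51 L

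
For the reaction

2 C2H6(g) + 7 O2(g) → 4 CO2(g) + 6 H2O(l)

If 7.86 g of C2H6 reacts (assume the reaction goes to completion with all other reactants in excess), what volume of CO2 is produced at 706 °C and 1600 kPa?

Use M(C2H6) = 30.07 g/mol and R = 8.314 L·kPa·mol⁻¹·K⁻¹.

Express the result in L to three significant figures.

n(C2H6) = 7.860 / 30.07 = 0.2614 mol
n(CO2) = (4/2) × 0.2614 = 0.5228 mol
V = nRT/P = 0.5228 × 8.314 × 979.15 / 1600 = 2.660 L

2.66 L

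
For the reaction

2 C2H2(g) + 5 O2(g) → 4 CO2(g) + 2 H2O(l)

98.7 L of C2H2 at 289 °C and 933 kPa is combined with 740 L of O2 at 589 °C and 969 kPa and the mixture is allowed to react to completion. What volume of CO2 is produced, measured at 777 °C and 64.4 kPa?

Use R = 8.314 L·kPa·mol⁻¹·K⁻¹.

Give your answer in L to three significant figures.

n(C2H2) = PV/RT = (933 × 98.7) / (8.314 × 562.15) = 19.70 mol
n(O2) = PV/RT = (969 × 740) / (8.314 × 862.15) = 100.0 mol
For 19.70 mol C2H2, stoichiometry requires (5/2) × 19.70 = 49.25 mol O2; 100.0 mol is available, so C2H2 is limiting.
n(CO2) = (4/2) × 19.70 = 39.40 mol
V(CO2) = nRT/P = 39.40 × 8.314 × 1050.15 / 64.4 = 5342 L

5340 L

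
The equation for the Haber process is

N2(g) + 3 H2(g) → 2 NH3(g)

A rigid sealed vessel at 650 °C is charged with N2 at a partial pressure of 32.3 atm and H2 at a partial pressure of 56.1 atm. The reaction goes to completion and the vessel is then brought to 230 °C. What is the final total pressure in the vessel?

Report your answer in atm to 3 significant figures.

27.8 atm

Because the vessel is rigid and T is held at 650 °C, work the stoichiometry in partial pressures (P_i = n_iRT/V).
P(H2) required for 32.3 atm of N2 = (3/1) × 32.3 = 96.90 atm; available 56.1 atm, so H2 is limiting.
P(N2) remaining = 32.3 − (1/3) × 56.1 = 13.60 atm
P(gaseous products) = (2)/3 × 56.1 = 37.40 atm
P_total at 650 °C = 13.60 + 37.40 = 51.00 atm
Scaling to 230 °C: P = 51.00 × 503.15/923.15 = 27.80 atm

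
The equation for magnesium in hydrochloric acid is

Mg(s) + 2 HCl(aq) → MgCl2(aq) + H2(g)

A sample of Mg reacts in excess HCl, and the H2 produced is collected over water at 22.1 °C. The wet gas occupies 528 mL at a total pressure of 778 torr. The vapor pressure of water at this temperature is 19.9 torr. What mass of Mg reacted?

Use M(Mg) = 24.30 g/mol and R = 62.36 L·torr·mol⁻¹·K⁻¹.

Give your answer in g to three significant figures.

0.528 g

P(H2) = 778 − 19.9 = 758.1 torr
n(H2) = PV/RT = (758.1 × 0.5280) / (62.36 × 295.25) = 0.02174 mol
n(Mg) = (1/1) × 0.02174 = 0.02174 mol
m(Mg) = 0.02174 × 24.30 = 0.5283 g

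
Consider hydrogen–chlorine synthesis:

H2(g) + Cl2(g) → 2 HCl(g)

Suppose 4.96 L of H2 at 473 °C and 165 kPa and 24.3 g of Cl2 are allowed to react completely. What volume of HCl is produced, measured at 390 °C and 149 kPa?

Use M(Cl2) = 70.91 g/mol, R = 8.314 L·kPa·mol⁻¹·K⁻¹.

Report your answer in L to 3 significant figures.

9.76 L

n(H2) = PV/RT = (165 × 4.96) / (8.314 × 746.15) = 0.1319 mol
n(Cl2) = 24.3 / 70.91 = 0.3427 mol
For 0.1319 mol H2, stoichiometry requires (1/1) × 0.1319 = 0.1319 mol Cl2; 0.3427 mol is available, so H2 is limiting.
n(HCl) = (2/1) × 0.1319 = 0.2638 mol
V(HCl) = nRT/P = 0.2638 × 8.314 × 663.15 / 149 = 9.761 L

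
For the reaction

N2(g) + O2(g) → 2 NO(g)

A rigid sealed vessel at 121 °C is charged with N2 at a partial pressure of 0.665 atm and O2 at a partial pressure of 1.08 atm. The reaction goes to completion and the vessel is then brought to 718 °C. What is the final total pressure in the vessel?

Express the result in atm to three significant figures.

4.39 atm

At constant V, partial pressures at 121 °C are proportional to moles, so apply stoichiometry directly to pressures.
P(O2) required for 0.665 atm of N2 = (1/1) × 0.665 = 0.6650 atm; available 1.08 atm, so N2 is limiting.
P(O2) remaining = 1.08 − (1/1) × 0.665 = 0.4150 atm
P(gaseous products) = (2)/1 × 0.665 = 1.330 atm
P_total at 121 °C = 0.4150 + 1.330 = 1.745 atm
Scaling to 718 °C: P = 1.745 × 991.15/394.15 = 4.388 atm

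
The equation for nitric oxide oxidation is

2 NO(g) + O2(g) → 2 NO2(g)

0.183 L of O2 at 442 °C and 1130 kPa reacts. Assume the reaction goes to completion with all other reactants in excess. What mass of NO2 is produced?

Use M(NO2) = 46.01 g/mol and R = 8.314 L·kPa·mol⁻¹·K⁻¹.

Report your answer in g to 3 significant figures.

3.20 g

n(O2) = PV/RT = (1130 × 0.183) / (8.314 × 715.15) = 0.03478 mol
n(NO2) = (2/1) × 0.03478 = 0.06956 mol
m(NO2) = 0.06956 × 46.01 = 3.200 g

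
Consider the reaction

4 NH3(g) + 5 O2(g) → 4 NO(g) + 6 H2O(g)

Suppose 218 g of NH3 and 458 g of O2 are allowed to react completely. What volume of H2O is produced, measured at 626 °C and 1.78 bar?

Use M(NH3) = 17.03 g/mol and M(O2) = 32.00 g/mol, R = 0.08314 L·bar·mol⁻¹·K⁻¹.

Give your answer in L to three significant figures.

721 L

n(NH3) = 218 / 17.03 = 12.80 mol
n(O2) = 458 / 32.00 = 14.31 mol
For 12.80 mol NH3, stoichiometry requires (5/4) × 12.80 = 16.00 mol O2; 14.31 mol is available, so O2 is limiting.
n(H2O) = (6/5) × 14.31 = 17.17 mol
V(H2O) = nRT/P = 17.17 × 0.08314 × 899.15 / 1.78 = 721.1 L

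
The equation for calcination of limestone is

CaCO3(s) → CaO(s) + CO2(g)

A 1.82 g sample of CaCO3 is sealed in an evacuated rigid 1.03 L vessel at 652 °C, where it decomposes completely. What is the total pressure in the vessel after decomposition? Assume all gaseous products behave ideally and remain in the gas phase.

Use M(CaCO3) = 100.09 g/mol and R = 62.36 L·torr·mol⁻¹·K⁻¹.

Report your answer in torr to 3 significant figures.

1020 torr

n(CaCO3) = 1.82 / 100.09 = 0.01818 mol
n(gas produced) = (1/1) × 0.01818 = 0.01818 mol
P = nRT/V = 0.01818 × 62.36 × 925.15 / 1.03 = 1018 torr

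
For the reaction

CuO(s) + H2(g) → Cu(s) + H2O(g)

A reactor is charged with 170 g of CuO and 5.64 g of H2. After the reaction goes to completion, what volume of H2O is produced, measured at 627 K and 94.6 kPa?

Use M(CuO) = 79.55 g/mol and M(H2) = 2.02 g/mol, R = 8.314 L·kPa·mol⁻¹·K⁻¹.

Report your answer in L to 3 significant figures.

n(CuO) = 170 / 79.55 = 2.137 mol
n(H2) = 5.64 / 2.02 = 2.792 mol
For 2.137 mol CuO, stoichiometry requires (1/1) × 2.137 = 2.137 mol H2; 2.792 mol is available, so CuO is limiting.
n(H2O) = (1/1) × 2.137 = 2.137 mol
V(H2O) = nRT/P = 2.137 × 8.314 × 627 / 94.6 = 117.8 L

118 L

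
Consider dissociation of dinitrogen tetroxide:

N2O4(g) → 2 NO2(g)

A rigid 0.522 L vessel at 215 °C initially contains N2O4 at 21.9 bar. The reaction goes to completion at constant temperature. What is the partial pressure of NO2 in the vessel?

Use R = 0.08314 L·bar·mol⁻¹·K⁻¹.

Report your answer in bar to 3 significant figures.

n(N2O4)₀ = PV/RT = (21.9 × 0.522) / (0.08314 × 488.15) = 0.2817 mol
n(NO2) = (2/1) × 0.2817 = 0.5634 mol
P(NO2) = nRT/V = 0.5634 × 0.08314 × 488.15 / 0.522 = 43.80 bar

43.8 bar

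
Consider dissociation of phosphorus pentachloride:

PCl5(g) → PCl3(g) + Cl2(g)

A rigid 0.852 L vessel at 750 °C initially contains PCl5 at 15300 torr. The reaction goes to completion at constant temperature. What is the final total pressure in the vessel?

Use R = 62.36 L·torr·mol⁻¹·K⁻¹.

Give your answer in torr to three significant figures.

30600 torr

At constant T and V, P ∝ n(gas): 1 mol gas → 2 mol gas.
P_final = (2/1) × 15300 = 30600 torr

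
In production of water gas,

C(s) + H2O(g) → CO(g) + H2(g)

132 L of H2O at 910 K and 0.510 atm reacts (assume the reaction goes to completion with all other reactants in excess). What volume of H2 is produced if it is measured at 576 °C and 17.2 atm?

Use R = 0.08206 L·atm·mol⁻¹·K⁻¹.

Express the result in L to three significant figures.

n(H2O) = PV/RT = (0.510 × 132) / (0.08206 × 910) = 0.9015 mol
n(H2) = (1/1) × 0.9015 = 0.9015 mol
V = nRT/P = 0.9015 × 0.08206 × 849.15 / 17.2 = 3.652 L

3.65 L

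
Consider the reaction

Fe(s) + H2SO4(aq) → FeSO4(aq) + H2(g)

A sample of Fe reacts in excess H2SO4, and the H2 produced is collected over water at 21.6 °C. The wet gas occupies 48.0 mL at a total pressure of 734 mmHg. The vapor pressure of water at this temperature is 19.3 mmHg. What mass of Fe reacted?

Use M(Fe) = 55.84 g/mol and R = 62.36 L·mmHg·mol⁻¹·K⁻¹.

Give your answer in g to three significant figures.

P(H2) = 734 − 19.3 = 714.7 mmHg
n(H2) = PV/RT = (714.7 × 0.04800) / (62.36 × 294.75) = 0.001866 mol
n(Fe) = (1/1) × 0.001866 = 0.001866 mol
m(Fe) = 0.001866 × 55.84 = 0.1042 g

0.104 g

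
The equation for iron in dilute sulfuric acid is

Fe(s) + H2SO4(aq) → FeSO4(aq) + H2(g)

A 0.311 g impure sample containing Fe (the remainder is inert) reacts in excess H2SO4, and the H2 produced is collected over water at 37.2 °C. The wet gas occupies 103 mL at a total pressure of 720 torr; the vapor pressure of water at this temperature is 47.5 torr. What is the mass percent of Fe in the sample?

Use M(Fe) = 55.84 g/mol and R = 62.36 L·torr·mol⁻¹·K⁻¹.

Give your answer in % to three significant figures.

64.3 %

P(H2) = 720 − 47.5 = 672.5 torr
n(H2) = PV/RT = (672.5 × 0.1030) / (62.36 × 310.35) = 0.003579 mol
n(Fe) = (1/1) × 0.003579 = 0.003579 mol
m(Fe) = 0.003579 × 55.84 = 0.1999 g
%Fe = 0.1999 / 0.311 × 100 = 64.28%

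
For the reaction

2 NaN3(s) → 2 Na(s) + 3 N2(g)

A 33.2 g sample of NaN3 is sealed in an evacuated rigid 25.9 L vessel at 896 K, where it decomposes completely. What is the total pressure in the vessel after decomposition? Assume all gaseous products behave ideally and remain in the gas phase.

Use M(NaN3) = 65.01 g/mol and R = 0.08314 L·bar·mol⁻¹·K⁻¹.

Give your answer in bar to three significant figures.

n(NaN3) = 33.2 / 65.01 = 0.5107 mol
n(gas produced) = (3/2) × 0.5107 = 0.7661 mol
P = nRT/V = 0.7661 × 0.08314 × 896 / 25.9 = 2.203 bar

2.20 bar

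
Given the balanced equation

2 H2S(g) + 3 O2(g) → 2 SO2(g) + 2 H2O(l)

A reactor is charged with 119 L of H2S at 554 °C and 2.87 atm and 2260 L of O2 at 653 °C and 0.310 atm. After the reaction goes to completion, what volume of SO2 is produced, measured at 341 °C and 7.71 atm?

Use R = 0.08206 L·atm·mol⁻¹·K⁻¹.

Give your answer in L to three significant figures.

n(H2S) = PV/RT = (2.87 × 119) / (0.08206 × 827.15) = 5.032 mol
n(O2) = PV/RT = (0.310 × 2260) / (0.08206 × 926.15) = 9.218 mol
For 5.032 mol H2S, stoichiometry requires (3/2) × 5.032 = 7.548 mol O2; 9.218 mol is available, so H2S is limiting.
n(SO2) = (2/2) × 5.032 = 5.032 mol
V(SO2) = nRT/P = 5.032 × 0.08206 × 614.15 / 7.71 = 32.89 L

32.9 L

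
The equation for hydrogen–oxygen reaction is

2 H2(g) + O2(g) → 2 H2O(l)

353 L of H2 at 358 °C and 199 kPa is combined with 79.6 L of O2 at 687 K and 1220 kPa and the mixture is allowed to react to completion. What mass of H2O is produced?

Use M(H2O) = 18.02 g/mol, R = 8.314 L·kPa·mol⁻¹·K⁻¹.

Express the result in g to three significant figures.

241 g

n(H2) = PV/RT = (199 × 353) / (8.314 × 631.15) = 13.39 mol
n(O2) = PV/RT = (1220 × 79.6) / (8.314 × 687) = 17.00 mol
For 13.39 mol H2, stoichiometry requires (1/2) × 13.39 = 6.695 mol O2; 17.00 mol is available, so H2 is limiting.
n(H2O) = (2/2) × 13.39 = 13.39 mol
m(H2O) = 13.39 × 18.02 = 241.3 g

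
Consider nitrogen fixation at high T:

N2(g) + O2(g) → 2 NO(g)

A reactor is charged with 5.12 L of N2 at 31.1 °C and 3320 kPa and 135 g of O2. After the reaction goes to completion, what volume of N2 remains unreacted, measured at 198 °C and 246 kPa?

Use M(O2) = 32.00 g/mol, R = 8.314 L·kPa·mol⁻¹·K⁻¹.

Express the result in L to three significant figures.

n(N2) = PV/RT = (3320 × 5.12) / (8.314 × 304.25) = 6.720 mol
n(O2) = 135 / 32.00 = 4.219 mol
For 6.720 mol N2, stoichiometry requires (1/1) × 6.720 = 6.720 mol O2; 4.219 mol is available, so O2 is limiting.
n(N2) consumed = (1/1) × 4.219 = 4.219 mol; remaining = 6.720 − 4.219 = 2.501 mol
V(N2) = nRT/P = 2.501 × 8.314 × 471.15 / 246 = 39.82 L

39.8 L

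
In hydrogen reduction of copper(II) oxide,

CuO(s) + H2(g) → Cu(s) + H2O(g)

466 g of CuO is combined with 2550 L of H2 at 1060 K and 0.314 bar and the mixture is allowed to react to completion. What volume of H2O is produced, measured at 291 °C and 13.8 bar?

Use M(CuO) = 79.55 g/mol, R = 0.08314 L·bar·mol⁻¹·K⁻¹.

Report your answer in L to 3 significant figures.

n(CuO) = 466 / 79.55 = 5.858 mol
n(H2) = PV/RT = (0.314 × 2550) / (0.08314 × 1060) = 9.086 mol
For 5.858 mol CuO, stoichiometry requires (1/1) × 5.858 = 5.858 mol H2; 9.086 mol is available, so CuO is limiting.
n(H2O) = (1/1) × 5.858 = 5.858 mol
V(H2O) = nRT/P = 5.858 × 0.08314 × 564.15 / 13.8 = 19.91 L

19.9 L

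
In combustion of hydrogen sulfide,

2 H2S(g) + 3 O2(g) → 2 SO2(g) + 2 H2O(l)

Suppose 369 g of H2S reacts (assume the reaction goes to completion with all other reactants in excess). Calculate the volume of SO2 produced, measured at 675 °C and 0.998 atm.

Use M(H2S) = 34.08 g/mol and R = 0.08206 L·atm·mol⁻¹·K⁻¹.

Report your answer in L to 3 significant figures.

n(H2S) = 369.0 / 34.08 = 10.83 mol
n(SO2) = (2/2) × 10.83 = 10.83 mol
V = nRT/P = 10.83 × 0.08206 × 948.15 / 0.998 = 844.3 L

844 L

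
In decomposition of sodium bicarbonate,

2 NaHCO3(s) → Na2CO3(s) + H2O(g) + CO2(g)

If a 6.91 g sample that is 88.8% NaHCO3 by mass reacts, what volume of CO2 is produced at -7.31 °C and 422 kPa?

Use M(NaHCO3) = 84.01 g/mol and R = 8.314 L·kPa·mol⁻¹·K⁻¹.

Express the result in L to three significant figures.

0.191 L

mass of NaHCO3 = 6.91 × 88.8/100 = 6.136 g
n(NaHCO3) = 6.136 / 84.01 = 0.07304 mol
n(CO2) = (1/2) × 0.07304 = 0.03652 mol
V = nRT/P = 0.03652 × 8.314 × 265.84 / 422 = 0.1913 L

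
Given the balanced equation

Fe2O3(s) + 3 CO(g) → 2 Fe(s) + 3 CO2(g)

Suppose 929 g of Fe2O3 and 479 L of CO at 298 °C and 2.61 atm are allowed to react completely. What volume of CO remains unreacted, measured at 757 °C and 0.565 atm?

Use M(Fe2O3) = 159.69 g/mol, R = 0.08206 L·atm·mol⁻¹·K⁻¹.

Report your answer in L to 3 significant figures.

1380 L

n(Fe2O3) = 929 / 159.69 = 5.818 mol
n(CO) = PV/RT = (2.61 × 479) / (0.08206 × 571.15) = 26.67 mol
For 5.818 mol Fe2O3, stoichiometry requires (3/1) × 5.818 = 17.45 mol CO; 26.67 mol is available, so Fe2O3 is limiting.
n(CO) consumed = (3/1) × 5.818 = 17.45 mol; remaining = 26.67 − 17.45 = 9.220 mol
V(CO) = nRT/P = 9.220 × 0.08206 × 1030.15 / 0.565 = 1379 L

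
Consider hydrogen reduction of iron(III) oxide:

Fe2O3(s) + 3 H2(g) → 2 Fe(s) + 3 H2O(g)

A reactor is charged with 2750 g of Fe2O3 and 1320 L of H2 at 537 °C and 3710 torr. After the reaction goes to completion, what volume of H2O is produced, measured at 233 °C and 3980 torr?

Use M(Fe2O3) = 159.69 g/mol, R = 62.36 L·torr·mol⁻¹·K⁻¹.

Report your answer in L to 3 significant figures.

410 L

n(Fe2O3) = 2750 / 159.69 = 17.22 mol
n(H2) = PV/RT = (3710 × 1320) / (62.36 × 810.15) = 96.93 mol
For 17.22 mol Fe2O3, stoichiometry requires (3/1) × 17.22 = 51.66 mol H2; 96.93 mol is available, so Fe2O3 is limiting.
n(H2O) = (3/1) × 17.22 = 51.66 mol
V(H2O) = nRT/P = 51.66 × 62.36 × 506.15 / 3980 = 409.7 L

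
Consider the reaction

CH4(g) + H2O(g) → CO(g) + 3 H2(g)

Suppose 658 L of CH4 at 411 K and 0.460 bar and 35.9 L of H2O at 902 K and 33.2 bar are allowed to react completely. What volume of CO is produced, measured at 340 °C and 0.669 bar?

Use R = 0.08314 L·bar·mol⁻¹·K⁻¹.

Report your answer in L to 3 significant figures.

675 L

n(CH4) = PV/RT = (0.460 × 658) / (0.08314 × 411) = 8.858 mol
n(H2O) = PV/RT = (33.2 × 35.9) / (0.08314 × 902) = 15.89 mol
For 8.858 mol CH4, stoichiometry requires (1/1) × 8.858 = 8.858 mol H2O; 15.89 mol is available, so CH4 is limiting.
n(CO) = (1/1) × 8.858 = 8.858 mol
V(CO) = nRT/P = 8.858 × 0.08314 × 613.15 / 0.669 = 675.0 L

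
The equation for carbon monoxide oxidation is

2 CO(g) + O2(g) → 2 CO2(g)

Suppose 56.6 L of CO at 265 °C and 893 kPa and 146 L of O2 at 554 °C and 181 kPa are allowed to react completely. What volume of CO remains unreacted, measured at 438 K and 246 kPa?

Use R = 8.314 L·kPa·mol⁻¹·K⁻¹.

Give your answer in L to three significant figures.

n(CO) = PV/RT = (893 × 56.6) / (8.314 × 538.15) = 11.30 mol
n(O2) = PV/RT = (181 × 146) / (8.314 × 827.15) = 3.843 mol
For 11.30 mol CO, stoichiometry requires (1/2) × 11.30 = 5.650 mol O2; 3.843 mol is available, so O2 is limiting.
n(CO) consumed = (2/1) × 3.843 = 7.686 mol; remaining = 11.30 − 7.686 = 3.614 mol
V(CO) = nRT/P = 3.614 × 8.314 × 438 / 246 = 53.50 L

53.5 L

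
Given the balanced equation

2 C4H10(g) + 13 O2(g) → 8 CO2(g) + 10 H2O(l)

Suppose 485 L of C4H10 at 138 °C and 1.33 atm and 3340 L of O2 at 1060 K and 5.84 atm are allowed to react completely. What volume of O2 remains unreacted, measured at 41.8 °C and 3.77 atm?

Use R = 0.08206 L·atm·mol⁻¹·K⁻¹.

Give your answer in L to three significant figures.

685 L

n(C4H10) = PV/RT = (1.33 × 485) / (0.08206 × 411.15) = 19.12 mol
n(O2) = PV/RT = (5.84 × 3340) / (0.08206 × 1060) = 224.2 mol
For 19.12 mol C4H10, stoichiometry requires (13/2) × 19.12 = 124.3 mol O2; 224.2 mol is available, so C4H10 is limiting.
n(O2) consumed = (13/2) × 19.12 = 124.3 mol; remaining = 224.2 − 124.3 = 99.90 mol
V(O2) = nRT/P = 99.90 × 0.08206 × 314.95 / 3.77 = 684.9 L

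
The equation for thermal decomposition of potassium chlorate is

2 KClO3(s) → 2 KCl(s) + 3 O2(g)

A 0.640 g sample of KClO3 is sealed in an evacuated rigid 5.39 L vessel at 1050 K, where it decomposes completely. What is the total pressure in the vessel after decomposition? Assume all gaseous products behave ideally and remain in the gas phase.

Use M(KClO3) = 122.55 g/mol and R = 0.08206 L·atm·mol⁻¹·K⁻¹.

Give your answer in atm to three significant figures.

n(KClO3) = 0.640 / 122.55 = 0.005222 mol
n(gas produced) = (3/2) × 0.005222 = 0.007833 mol
P = nRT/V = 0.007833 × 0.08206 × 1050 / 5.39 = 0.1252 atm

0.125 atm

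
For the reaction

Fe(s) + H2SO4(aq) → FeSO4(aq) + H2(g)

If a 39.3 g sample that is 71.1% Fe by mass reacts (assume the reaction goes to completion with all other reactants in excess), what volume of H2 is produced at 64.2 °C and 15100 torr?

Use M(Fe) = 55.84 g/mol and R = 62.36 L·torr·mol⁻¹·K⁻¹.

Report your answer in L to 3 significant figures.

mass of Fe = 39.3 × 71.1/100 = 27.94 g
n(Fe) = 27.94 / 55.84 = 0.5004 mol
n(H2) = (1/1) × 0.5004 = 0.5004 mol
V = nRT/P = 0.5004 × 62.36 × 337.35 / 15100 = 0.6972 L

0.697 L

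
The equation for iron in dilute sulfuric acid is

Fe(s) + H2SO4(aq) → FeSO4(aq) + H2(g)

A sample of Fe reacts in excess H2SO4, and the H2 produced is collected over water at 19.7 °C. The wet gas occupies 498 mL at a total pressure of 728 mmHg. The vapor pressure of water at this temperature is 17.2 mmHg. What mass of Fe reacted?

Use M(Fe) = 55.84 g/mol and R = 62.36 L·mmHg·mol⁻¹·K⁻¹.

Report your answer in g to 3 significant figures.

1.08 g

P(H2) = 728 − 17.2 = 710.8 mmHg
n(H2) = PV/RT = (710.8 × 0.4980) / (62.36 × 292.85) = 0.01938 mol
n(Fe) = (1/1) × 0.01938 = 0.01938 mol
m(Fe) = 0.01938 × 55.84 = 1.082 g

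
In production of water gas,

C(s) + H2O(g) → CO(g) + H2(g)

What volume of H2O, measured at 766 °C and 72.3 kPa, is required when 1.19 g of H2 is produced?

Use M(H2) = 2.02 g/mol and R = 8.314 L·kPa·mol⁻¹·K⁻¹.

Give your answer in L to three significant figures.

70.4 L

n(H2) = 1.190 / 2.02 = 0.5891 mol
n(H2O) = (1/1) × 0.5891 = 0.5891 mol
V = nRT/P = 0.5891 × 8.314 × 1039.15 / 72.3 = 70.39 L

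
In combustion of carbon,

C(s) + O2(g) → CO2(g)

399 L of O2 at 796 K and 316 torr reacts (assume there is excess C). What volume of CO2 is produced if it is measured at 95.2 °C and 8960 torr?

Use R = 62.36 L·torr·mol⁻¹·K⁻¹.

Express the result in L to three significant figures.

n(O2) = PV/RT = (316 × 399) / (62.36 × 796) = 2.540 mol
n(CO2) = (1/1) × 2.540 = 2.540 mol
V = nRT/P = 2.540 × 62.36 × 368.35 / 8960 = 6.512 L

6.51 L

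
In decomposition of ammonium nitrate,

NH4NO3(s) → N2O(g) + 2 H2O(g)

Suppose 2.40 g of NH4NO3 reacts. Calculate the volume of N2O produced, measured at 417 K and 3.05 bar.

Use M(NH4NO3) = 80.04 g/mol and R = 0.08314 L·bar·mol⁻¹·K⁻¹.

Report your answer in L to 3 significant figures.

n(NH4NO3) = 2.400 / 80.04 = 0.02999 mol
n(N2O) = (1/1) × 0.02999 = 0.02999 mol
V = nRT/P = 0.02999 × 0.08314 × 417 / 3.05 = 0.3409 L

0.341 L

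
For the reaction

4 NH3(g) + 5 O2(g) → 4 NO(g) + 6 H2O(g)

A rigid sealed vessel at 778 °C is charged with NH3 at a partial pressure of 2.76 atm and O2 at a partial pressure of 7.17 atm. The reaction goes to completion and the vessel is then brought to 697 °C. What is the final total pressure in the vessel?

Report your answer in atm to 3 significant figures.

9.80 atm

At constant V, partial pressures at 778 °C are proportional to moles, so apply stoichiometry directly to pressures.
P(O2) required for 2.76 atm of NH3 = (5/4) × 2.76 = 3.450 atm; available 7.17 atm, so NH3 is limiting.
P(O2) remaining = 7.17 − (5/4) × 2.76 = 3.720 atm
P(gaseous products) = (4+6)/4 × 2.76 = 6.900 atm
P_total at 778 °C = 3.720 + 6.900 = 10.62 atm
Scaling to 697 °C: P = 10.62 × 970.15/1051.15 = 9.802 atm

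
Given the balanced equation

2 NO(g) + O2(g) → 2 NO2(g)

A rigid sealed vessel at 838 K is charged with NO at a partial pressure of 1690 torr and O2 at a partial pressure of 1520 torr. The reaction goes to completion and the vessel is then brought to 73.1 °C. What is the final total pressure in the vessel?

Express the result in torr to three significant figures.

977 torr

At constant V, partial pressures at 838 K are proportional to moles, so apply stoichiometry directly to pressures.
P(O2) required for 1690 torr of NO = (1/2) × 1690 = 845.0 torr; available 1520 torr, so NO is limiting.
P(O2) remaining = 1520 − (1/2) × 1690 = 675.0 torr
P(gaseous products) = (2)/2 × 1690 = 1690 torr
P_total at 838 K = 675.0 + 1690 = 2365 torr
Scaling to 73.1 °C: P = 2365 × 346.25/838 = 977.2 torr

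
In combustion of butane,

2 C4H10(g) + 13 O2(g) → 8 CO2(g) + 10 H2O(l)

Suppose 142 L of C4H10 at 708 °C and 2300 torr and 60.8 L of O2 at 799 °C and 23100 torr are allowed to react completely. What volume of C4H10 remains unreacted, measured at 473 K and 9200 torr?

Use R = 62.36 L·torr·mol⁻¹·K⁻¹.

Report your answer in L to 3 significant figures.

6.75 L

n(C4H10) = PV/RT = (2300 × 142) / (62.36 × 981.15) = 5.338 mol
n(O2) = PV/RT = (23100 × 60.8) / (62.36 × 1072.15) = 21.01 mol
For 5.338 mol C4H10, stoichiometry requires (13/2) × 5.338 = 34.70 mol O2; 21.01 mol is available, so O2 is limiting.
n(C4H10) consumed = (2/13) × 21.01 = 3.232 mol; remaining = 5.338 − 3.232 = 2.106 mol
V(C4H10) = nRT/P = 2.106 × 62.36 × 473 / 9200 = 6.752 L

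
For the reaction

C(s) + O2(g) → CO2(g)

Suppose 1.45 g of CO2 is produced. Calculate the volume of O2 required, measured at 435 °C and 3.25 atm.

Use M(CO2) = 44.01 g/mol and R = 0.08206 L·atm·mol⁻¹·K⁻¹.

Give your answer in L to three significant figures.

0.589 L

n(CO2) = 1.450 / 44.01 = 0.03295 mol
n(O2) = (1/1) × 0.03295 = 0.03295 mol
V = nRT/P = 0.03295 × 0.08206 × 708.15 / 3.25 = 0.5892 L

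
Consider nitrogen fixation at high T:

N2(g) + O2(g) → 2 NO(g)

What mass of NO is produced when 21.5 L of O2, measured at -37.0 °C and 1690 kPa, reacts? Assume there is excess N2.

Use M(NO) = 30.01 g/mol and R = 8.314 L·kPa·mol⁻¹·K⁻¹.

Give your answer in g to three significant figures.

n(O2) = PV/RT = (1690 × 21.5) / (8.314 × 236.15) = 18.51 mol
n(NO) = (2/1) × 18.51 = 37.02 mol
m(NO) = 37.02 × 30.01 = 1111 g

1110 g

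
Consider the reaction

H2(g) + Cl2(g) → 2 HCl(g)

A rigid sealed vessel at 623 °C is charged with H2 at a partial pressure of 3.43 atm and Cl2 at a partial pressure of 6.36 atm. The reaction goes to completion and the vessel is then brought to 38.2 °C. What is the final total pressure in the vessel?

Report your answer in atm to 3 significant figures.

Because the vessel is rigid and T is held at 623 °C, work the stoichiometry in partial pressures (P_i = n_iRT/V).
P(Cl2) required for 3.43 atm of H2 = (1/1) × 3.43 = 3.430 atm; available 6.36 atm, so H2 is limiting.
P(Cl2) remaining = 6.36 − (1/1) × 3.43 = 2.930 atm
P(gaseous products) = (2)/1 × 3.43 = 6.860 atm
P_total at 623 °C = 2.930 + 6.860 = 9.790 atm
Scaling to 38.2 °C: P = 9.790 × 311.35/896.15 = 3.401 atm

3.40 atm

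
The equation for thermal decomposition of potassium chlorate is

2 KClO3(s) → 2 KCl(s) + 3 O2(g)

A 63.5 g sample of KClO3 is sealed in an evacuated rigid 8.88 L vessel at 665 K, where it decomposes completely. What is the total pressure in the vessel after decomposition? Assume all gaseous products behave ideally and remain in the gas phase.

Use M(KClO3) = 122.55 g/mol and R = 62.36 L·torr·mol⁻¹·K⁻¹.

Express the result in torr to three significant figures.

3630 torr

n(KClO3) = 63.5 / 122.55 = 0.5182 mol
n(gas produced) = (3/2) × 0.5182 = 0.7773 mol
P = nRT/V = 0.7773 × 62.36 × 665 / 8.88 = 3630 torr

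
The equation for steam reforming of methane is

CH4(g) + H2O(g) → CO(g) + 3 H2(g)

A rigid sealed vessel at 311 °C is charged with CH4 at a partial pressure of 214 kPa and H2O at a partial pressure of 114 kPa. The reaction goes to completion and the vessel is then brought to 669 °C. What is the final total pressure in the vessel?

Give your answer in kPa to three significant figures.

Because the vessel is rigid and T is held at 311 °C, work the stoichiometry in partial pressures (P_i = n_iRT/V).
P(H2O) required for 214 kPa of CH4 = (1/1) × 214 = 214.0 kPa; available 114 kPa, so H2O is limiting.
P(CH4) remaining = 214 − (1/1) × 114 = 100.0 kPa
P(gaseous products) = (1+3)/1 × 114 = 456.0 kPa
P_total at 311 °C = 100.0 + 456.0 = 556.0 kPa
Scaling to 669 °C: P = 556.0 × 942.15/584.15 = 896.7 kPa

897 kPa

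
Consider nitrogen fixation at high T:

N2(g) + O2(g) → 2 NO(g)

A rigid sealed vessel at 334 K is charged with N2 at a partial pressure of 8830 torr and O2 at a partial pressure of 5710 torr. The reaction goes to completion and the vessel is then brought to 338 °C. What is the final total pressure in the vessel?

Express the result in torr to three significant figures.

26600 torr

With V and T fixed, P_i ∝ n_i, so the mole ratios apply directly to partial pressures at 334 K.
P(O2) required for 8830 torr of N2 = (1/1) × 8830 = 8830 torr; available 5710 torr, so O2 is limiting.
P(N2) remaining = 8830 − (1/1) × 5710 = 3120 torr
P(gaseous products) = (2)/1 × 5710 = 11420 torr
P_total at 334 K = 3120 + 11420 = 14540 torr
Scaling to 338 °C: P = 14540 × 611.15/334 = 26610 torr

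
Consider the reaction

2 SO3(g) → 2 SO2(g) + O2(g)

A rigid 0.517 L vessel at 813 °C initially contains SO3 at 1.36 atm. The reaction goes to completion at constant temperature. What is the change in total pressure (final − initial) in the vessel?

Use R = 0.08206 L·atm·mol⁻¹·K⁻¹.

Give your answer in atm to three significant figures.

0.680 atm

At constant T and V, P ∝ n(gas): 2 mol gas → 3 mol gas.
P_final = (3/2) × 1.36 = 2.040 atm; ΔP = 2.040 − 1.36 = 0.6800 atm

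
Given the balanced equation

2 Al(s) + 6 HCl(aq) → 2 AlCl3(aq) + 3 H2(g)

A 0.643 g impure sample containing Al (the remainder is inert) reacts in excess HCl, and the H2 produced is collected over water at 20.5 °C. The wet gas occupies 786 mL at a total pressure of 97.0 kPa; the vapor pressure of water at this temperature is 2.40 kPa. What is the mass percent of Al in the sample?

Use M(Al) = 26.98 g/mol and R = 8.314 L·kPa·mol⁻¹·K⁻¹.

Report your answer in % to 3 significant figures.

85.2 %

P(H2) = 97.0 − 2.40 = 94.60 kPa
n(H2) = PV/RT = (94.60 × 0.7860) / (8.314 × 293.65) = 0.03046 mol
n(Al) = (2/3) × 0.03046 = 0.02031 mol
m(Al) = 0.02031 × 26.98 = 0.5480 g
%Al = 0.5480 / 0.643 × 100 = 85.23%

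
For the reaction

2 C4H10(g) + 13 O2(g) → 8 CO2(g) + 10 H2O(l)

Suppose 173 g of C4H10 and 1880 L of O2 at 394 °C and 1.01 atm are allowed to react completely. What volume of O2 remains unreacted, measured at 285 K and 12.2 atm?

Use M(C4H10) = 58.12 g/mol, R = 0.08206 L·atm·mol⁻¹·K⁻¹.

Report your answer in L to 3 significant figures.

n(C4H10) = 173 / 58.12 = 2.977 mol
n(O2) = PV/RT = (1.01 × 1880) / (0.08206 × 667.15) = 34.68 mol
For 2.977 mol C4H10, stoichiometry requires (13/2) × 2.977 = 19.35 mol O2; 34.68 mol is available, so C4H10 is limiting.
n(O2) consumed = (13/2) × 2.977 = 19.35 mol; remaining = 34.68 − 19.35 = 15.33 mol
V(O2) = nRT/P = 15.33 × 0.08206 × 285 / 12.2 = 29.39 L

29.4 L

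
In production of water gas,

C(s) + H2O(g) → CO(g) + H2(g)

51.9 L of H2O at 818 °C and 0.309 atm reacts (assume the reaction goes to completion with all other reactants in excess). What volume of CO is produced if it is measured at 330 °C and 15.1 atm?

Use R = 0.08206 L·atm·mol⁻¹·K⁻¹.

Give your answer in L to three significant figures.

0.587 L

n(H2O) = PV/RT = (0.309 × 51.9) / (0.08206 × 1091.15) = 0.1791 mol
n(CO) = (1/1) × 0.1791 = 0.1791 mol
V = nRT/P = 0.1791 × 0.08206 × 603.15 / 15.1 = 0.5871 L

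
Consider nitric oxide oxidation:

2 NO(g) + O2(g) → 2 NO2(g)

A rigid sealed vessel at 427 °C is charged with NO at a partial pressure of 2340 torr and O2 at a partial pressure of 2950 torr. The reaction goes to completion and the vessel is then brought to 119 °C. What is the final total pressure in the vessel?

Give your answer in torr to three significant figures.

2310 torr

At constant V, partial pressures at 427 °C are proportional to moles, so apply stoichiometry directly to pressures.
P(O2) required for 2340 torr of NO = (1/2) × 2340 = 1170 torr; available 2950 torr, so NO is limiting.
P(O2) remaining = 2950 − (1/2) × 2340 = 1780 torr
P(gaseous products) = (2)/2 × 2340 = 2340 torr
P_total at 427 °C = 1780 + 2340 = 4120 torr
Scaling to 119 °C: P = 4120 × 392.15/700.15 = 2308 torr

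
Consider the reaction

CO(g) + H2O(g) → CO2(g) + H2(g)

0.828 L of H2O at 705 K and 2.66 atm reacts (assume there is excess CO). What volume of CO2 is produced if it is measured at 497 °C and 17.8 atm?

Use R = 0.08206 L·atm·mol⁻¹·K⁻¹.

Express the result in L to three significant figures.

n(H2O) = PV/RT = (2.66 × 0.828) / (0.08206 × 705) = 0.03807 mol
n(CO2) = (1/1) × 0.03807 = 0.03807 mol
V = nRT/P = 0.03807 × 0.08206 × 770.15 / 17.8 = 0.1352 L

0.135 L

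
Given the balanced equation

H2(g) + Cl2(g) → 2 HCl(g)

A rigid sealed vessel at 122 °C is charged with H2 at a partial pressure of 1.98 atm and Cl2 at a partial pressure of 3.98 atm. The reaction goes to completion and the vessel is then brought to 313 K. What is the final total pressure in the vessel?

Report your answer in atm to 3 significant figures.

With V and T fixed, P_i ∝ n_i, so the mole ratios apply directly to partial pressures at 122 °C.
P(Cl2) required for 1.98 atm of H2 = (1/1) × 1.98 = 1.980 atm; available 3.98 atm, so H2 is limiting.
P(Cl2) remaining = 3.98 − (1/1) × 1.98 = 2.000 atm
P(gaseous products) = (2)/1 × 1.98 = 3.960 atm
P_total at 122 °C = 2.000 + 3.960 = 5.960 atm
Scaling to 313 K: P = 5.960 × 313/395.15 = 4.721 atm

4.72 atm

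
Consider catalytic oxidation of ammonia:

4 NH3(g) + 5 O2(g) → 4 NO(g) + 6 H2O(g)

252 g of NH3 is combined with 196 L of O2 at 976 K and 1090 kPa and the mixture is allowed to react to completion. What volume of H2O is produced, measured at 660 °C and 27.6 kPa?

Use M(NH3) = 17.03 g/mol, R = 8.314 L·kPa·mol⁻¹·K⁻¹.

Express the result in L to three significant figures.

6240 L

n(NH3) = 252 / 17.03 = 14.80 mol
n(O2) = PV/RT = (1090 × 196) / (8.314 × 976) = 26.33 mol
For 14.80 mol NH3, stoichiometry requires (5/4) × 14.80 = 18.50 mol O2; 26.33 mol is available, so NH3 is limiting.
n(H2O) = (6/4) × 14.80 = 22.20 mol
V(H2O) = nRT/P = 22.20 × 8.314 × 933.15 / 27.6 = 6240 L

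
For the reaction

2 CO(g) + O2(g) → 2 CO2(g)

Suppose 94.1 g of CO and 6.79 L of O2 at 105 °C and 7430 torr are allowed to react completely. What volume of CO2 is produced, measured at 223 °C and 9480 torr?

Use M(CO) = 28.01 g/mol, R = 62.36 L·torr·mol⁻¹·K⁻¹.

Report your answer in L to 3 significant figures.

n(CO) = 94.1 / 28.01 = 3.360 mol
n(O2) = PV/RT = (7430 × 6.79) / (62.36 × 378.15) = 2.139 mol
For 3.360 mol CO, stoichiometry requires (1/2) × 3.360 = 1.680 mol O2; 2.139 mol is available, so CO is limiting.
n(CO2) = (2/2) × 3.360 = 3.360 mol
V(CO2) = nRT/P = 3.360 × 62.36 × 496.15 / 9480 = 10.97 L

11.0 L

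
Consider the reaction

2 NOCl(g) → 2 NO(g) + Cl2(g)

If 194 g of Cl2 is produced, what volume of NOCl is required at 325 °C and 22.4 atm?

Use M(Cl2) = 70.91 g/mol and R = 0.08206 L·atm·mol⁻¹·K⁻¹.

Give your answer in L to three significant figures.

12.0 L

n(Cl2) = 194.0 / 70.91 = 2.736 mol
n(NOCl) = (2/1) × 2.736 = 5.472 mol
V = nRT/P = 5.472 × 0.08206 × 598.15 / 22.4 = 11.99 L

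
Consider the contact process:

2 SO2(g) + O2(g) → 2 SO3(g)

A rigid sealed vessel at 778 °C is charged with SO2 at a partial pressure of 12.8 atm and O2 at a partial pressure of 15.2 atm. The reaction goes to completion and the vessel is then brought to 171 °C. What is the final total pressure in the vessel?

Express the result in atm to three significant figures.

9.13 atm

At constant V, partial pressures at 778 °C are proportional to moles, so apply stoichiometry directly to pressures.
P(O2) required for 12.8 atm of SO2 = (1/2) × 12.8 = 6.400 atm; available 15.2 atm, so SO2 is limiting.
P(O2) remaining = 15.2 − (1/2) × 12.8 = 8.800 atm
P(gaseous products) = (2)/2 × 12.8 = 12.80 atm
P_total at 778 °C = 8.800 + 12.80 = 21.60 atm
Scaling to 171 °C: P = 21.60 × 444.15/1051.15 = 9.127 atm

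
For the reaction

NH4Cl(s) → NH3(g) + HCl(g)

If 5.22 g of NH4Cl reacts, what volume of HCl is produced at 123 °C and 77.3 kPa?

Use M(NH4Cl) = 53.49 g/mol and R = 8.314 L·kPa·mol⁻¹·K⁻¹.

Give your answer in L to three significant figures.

n(NH4Cl) = 5.220 / 53.49 = 0.09759 mol
n(HCl) = (1/1) × 0.09759 = 0.09759 mol
V = nRT/P = 0.09759 × 8.314 × 396.15 / 77.3 = 4.158 L

4.16 L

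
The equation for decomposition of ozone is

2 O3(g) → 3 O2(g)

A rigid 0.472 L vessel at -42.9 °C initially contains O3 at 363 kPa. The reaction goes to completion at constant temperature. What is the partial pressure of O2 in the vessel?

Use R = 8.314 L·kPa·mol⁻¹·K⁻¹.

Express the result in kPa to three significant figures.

n(O3)₀ = PV/RT = (363 × 0.472) / (8.314 × 230.25) = 0.08950 mol
n(O2) = (3/2) × 0.08950 = 0.1342 mol
P(O2) = nRT/V = 0.1342 × 8.314 × 230.25 / 0.472 = 544.3 kPa

544 kPa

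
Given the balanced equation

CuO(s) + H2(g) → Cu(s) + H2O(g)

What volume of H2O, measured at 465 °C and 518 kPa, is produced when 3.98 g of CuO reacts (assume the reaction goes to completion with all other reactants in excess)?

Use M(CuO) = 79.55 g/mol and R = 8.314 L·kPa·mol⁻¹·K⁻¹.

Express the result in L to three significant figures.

n(CuO) = 3.980 / 79.55 = 0.05003 mol
n(H2O) = (1/1) × 0.05003 = 0.05003 mol
V = nRT/P = 0.05003 × 8.314 × 738.15 / 518 = 0.5927 L

0.593 L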